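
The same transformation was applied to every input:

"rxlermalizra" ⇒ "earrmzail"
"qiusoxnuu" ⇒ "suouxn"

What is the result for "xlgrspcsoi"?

risopsc

Rule — delete the first 3 characters, then take characters alternately from the front and the back (1st, last, 2nd, 2nd-last, ...).
On "xlgrspcsoi": the first step gives "rspcsoi", and the second then gives "risopsc".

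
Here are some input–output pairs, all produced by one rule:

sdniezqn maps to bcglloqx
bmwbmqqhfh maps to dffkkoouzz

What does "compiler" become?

acgjkmnp

The transformation: shift every letter 2 places backward in the alphabet (wrapping around), then sort the characters into alphabetical order.
Working it through for "compiler": intermediate "amkngjcp", final "acgjkmnp".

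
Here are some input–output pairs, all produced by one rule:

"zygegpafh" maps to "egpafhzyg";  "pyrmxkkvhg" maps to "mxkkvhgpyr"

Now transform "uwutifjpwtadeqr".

tifjpwtadeqruwu

The pattern: move the first 3 characters to the end (rotate left by 3).
So "uwutifjpwtadeqr" becomes "tifjpwtadeqruwu".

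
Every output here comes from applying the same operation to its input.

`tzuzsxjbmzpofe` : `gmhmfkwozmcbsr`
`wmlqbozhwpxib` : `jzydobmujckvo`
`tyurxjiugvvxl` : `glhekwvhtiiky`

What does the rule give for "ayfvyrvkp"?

The rule is to shift every letter 13 places forward in the alphabet (wrapping around) — i.e. ROT13.
"ayfvyrvkp" → "nlsileixc".

nlsileixc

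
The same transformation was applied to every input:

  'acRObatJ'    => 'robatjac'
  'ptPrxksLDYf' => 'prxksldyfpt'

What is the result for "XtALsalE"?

alsalext

What's happening: move the first 2 characters to the end (rotate left by 2), then convert every letter to lowercase.
"XtALsalE" → "ALsalEXt" → "alsalext".
(Check on "acRObatJ": → "RObatJac" → "robatjac" ✓)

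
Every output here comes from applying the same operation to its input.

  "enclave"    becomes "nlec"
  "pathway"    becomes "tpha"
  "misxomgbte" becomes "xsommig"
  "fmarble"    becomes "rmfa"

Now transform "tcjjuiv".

tjjc

The pattern: delete the last 3 characters, then sort the characters into reverse alphabetical order.
So "tcjjuiv" becomes "tjjc".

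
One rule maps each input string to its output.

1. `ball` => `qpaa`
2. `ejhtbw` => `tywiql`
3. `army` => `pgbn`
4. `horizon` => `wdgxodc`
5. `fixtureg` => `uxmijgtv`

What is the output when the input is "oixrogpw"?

dxmgdvel

Looking at the pairs, the operation is to shift every letter 11 places backward in the alphabet (wrapping around).
So "oixrogpw" becomes "dxmgdvel".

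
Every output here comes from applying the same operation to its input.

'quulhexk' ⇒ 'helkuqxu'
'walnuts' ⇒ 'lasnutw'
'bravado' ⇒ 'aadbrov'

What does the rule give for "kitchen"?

The transformation: sort the characters into alphabetical order, then swap each adjacent pair of characters (1↔2, 3↔4, ...).
Starting from "kitchen": after the first operation, "cehiknt"; after the second, "ecihnkt".
(Check on "bravado": → "aabdorv" → "aadbrov" ✓)

ecihnkt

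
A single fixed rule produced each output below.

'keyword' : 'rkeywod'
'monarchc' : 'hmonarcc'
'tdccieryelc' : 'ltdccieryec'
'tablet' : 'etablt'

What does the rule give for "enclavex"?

Each output is the input with this applied: move the last character to the front, then swap the first and last characters.
Working it through for "enclavex": intermediate "xenclave", final "eenclavx".

eenclavx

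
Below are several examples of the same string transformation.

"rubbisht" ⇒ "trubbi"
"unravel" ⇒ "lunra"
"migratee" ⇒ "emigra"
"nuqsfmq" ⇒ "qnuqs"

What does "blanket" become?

The pattern: move the last 3 characters to the front (rotate right by 3), then delete the first 2 characters.
Doing the same to "blanket": "tblan".
(Check on "rubbisht": → "shtrubbi" → "trubbi" ✓)

tblan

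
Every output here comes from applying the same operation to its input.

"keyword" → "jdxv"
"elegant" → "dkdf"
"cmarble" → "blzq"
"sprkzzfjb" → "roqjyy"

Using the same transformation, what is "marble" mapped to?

lzq

The transformation: delete the last 3 characters, then shift every letter 1 place backward in the alphabet (wrapping around).
"marble" → "lzq".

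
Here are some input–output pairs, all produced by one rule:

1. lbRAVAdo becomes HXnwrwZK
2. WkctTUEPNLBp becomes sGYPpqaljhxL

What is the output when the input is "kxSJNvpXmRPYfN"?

Looking at the pairs, the operation is to shift every letter 4 places backward in the alphabet (wrapping around), then flip the case of every letter.
Starting from "kxSJNvpXmRPYfN": after the first operation, "gtOFJrlTiNLUbJ"; after the second, "GTofjRLtInluBj".
(Check on "WkctTUEPNLBp": → "SgypPQALJHXl" → "sGYPpqaljhxL" ✓)

GTofjRLtInluBj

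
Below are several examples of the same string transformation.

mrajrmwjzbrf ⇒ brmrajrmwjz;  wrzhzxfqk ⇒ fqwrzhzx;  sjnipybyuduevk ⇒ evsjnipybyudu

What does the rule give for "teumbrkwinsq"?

Looking at the pairs, the operation is to delete the last character, then move the last 2 characters to the front (rotate right by 2).
Applying that to "teumbrkwinsq" gives "nsteumbrkwi".
(Check on "mrajrmwjzbrf": → "mrajrmwjzbr" → "brmrajrmwjz" ✓)

nsteumbrkwi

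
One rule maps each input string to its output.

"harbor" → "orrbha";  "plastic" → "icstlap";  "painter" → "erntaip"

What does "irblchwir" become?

Looking at the pairs, the operation is to reverse the string, then swap each adjacent pair of characters (1↔2, 3↔4, ...).
On "irblchwir" that produces "irhwlcrbi".

irhwlcrbi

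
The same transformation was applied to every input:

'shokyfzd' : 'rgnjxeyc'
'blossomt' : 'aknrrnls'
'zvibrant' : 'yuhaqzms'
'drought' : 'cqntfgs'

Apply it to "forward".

enqvzqc

The pattern: shift every letter 1 place backward in the alphabet (wrapping around).
On "forward" that produces "enqvzqc".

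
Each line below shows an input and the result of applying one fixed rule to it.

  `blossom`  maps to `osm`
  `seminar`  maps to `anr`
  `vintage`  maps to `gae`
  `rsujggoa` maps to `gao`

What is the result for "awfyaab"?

aab

Rule — swap each adjacent pair of characters (1↔2, 3↔4, ...), then keep only the last 3 characters.
Applying both steps to "awfyaab": "wayfaab", then "aab".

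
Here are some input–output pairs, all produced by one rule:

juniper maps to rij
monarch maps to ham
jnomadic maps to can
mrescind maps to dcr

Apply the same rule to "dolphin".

npd

The rule is to reverse the string, then keep one character in every 3, starting at position 1 (positions 1st, 4th, 7th, ...).
Applying both steps to "dolphin": "nihplod", then "npd".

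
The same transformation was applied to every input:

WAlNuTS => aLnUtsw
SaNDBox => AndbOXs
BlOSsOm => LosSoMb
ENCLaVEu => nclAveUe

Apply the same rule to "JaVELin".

AvelINj

The transformation: move the first character to the end, then flip the case of every letter.
Applying both steps to "JaVELin": "aVELinJ", then "AvelINj".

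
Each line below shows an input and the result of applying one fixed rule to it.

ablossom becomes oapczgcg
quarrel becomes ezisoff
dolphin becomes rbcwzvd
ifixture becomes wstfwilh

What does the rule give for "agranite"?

In each case the input is transformed by: shift every letter 12 places backward in the alphabet (wrapping around), then take characters alternately from the front and the back (1st, last, 2nd, 2nd-last, ...).
On "agranite": the first step gives "oufobwhs", and the second then gives "osuhfwob".

osuhfwob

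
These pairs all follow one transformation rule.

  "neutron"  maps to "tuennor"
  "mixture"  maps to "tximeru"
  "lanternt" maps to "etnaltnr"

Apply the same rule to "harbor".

rahrob

The pattern: reverse the string, then move the first 3 characters to the end (rotate left by 3).
Starting from "harbor": after the first operation, "robrah"; after the second, "rahrob".
(Check on "neutron": → "nortuen" → "tuennor" ✓)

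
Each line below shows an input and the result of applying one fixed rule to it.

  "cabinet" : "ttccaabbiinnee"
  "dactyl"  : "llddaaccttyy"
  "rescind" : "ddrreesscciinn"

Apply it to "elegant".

The rule is to move the last character to the front, then double every character.
Working it through for "elegant": intermediate "telegan", final "tteelleeggaann".

tteelleeggaann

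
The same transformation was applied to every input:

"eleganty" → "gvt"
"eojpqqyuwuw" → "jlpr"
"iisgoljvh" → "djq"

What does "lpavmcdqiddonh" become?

Looking at the pairs, the operation is to shift every letter 5 places backward in the alphabet (wrapping around), then keep one character in every 3, starting at position 2 (positions 2nd, 5th, 8th, ...).
Applying both steps to "lpavmcdqiddonh": "gkvqhxyldyyjic", then "khlyc".

khlyc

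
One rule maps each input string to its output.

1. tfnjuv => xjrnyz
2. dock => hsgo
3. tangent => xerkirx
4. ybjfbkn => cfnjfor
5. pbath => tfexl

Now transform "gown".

The pattern: shift every letter 4 places forward in the alphabet (wrapping around).
Doing the same to "gown": "ksar".

ksar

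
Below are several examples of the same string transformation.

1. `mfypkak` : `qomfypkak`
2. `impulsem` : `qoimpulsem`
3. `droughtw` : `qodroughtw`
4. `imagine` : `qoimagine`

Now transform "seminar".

In each case the input is transformed by: prepend "qo".
For "seminar" the result is "qoseminar".

qoseminar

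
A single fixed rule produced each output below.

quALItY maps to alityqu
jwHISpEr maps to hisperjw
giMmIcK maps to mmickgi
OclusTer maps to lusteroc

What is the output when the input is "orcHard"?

chardor

In each case the input is transformed by: move the first 2 characters to the end (rotate left by 2), then convert every letter to lowercase.
"orcHard" → "cHardor" → "chardor".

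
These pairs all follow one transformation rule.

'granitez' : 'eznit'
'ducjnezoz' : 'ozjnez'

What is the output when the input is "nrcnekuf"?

What's happening: delete the first 3 characters, then move the last 2 characters to the front (rotate right by 2).
On "nrcnekuf" that produces "ufnek".
(Check on "granitez": → "nitez" → "eznit" ✓)

ufnek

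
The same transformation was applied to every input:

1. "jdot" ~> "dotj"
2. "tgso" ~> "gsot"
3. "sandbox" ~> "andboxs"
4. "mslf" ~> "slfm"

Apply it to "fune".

Each output is the input with this applied: move the first character to the end.
On "fune" that produces "unef".

unef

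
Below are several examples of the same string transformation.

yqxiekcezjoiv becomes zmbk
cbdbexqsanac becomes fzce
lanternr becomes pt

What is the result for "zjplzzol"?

rb

What's happening: shift every letter 2 places forward in the alphabet (wrapping around), then keep one character in every 3, starting at position 3 (positions 3rd, 6th, 9th, ...).
"zjplzzol" → "rb".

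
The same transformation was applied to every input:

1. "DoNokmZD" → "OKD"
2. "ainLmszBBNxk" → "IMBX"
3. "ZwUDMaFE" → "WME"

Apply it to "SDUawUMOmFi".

The transformation: keep one character in every 3, starting at position 2 (positions 2nd, 5th, 8th, ...), then convert every letter to uppercase.
On "SDUawUMOmFi": the first step gives "DwOi", and the second then gives "DWOI".
(Check on "ZwUDMaFE": → "wME" → "WME" ✓)

DWOI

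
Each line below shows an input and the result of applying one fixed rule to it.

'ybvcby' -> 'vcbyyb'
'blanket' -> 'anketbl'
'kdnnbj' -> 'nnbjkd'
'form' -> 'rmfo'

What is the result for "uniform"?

iformun

Rule — move the first 2 characters to the end (rotate left by 2).
Applying that to "uniform" gives "iformun".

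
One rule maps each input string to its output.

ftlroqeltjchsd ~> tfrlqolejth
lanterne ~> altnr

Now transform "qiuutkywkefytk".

iquuktwyeky

What's happening: swap each adjacent pair of characters (1↔2, 3↔4, ...), then delete the last 3 characters.
On "qiuutkywkefytk" that produces "iquuktwyeky".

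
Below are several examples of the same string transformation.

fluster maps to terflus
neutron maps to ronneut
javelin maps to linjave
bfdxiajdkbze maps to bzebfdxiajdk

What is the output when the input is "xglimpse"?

psexglim

Rule — move the last 3 characters to the front (rotate right by 3).
Applying that to "xglimpse" gives "psexglim".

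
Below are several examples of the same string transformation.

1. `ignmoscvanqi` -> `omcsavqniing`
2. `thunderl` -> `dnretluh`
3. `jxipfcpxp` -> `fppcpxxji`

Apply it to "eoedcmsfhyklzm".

cdsmhfkyzlemeo

Looking at the pairs, the operation is to move the first 3 characters to the end (rotate left by 3), then swap each adjacent pair of characters (1↔2, 3↔4, ...).
"eoedcmsfhyklzm" → "dcmsfhyklzmeoe" → "cdsmhfkyzlemeo".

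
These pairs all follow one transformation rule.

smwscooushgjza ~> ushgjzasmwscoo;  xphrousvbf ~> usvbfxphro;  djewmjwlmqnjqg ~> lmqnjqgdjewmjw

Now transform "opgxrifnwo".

The pattern: swap the front and back halves of the string.
For "opgxrifnwo" the result is "ifnwoopgxr".

ifnwoopgxr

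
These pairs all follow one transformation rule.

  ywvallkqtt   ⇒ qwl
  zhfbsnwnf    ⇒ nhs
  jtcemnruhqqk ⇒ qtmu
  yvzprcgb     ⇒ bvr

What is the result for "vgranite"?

egn

In each case the input is transformed by: keep one character in every 3, starting at position 2 (positions 2nd, 5th, 8th, ...), then move the last character to the front.
On "vgranite": the first step gives "gne", and the second then gives "egn".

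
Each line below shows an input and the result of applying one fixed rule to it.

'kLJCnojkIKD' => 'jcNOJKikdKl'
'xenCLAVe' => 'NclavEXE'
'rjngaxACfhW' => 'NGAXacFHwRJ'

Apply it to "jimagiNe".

Each output is the input with this applied: flip the case of every letter, then move the first 2 characters to the end (rotate left by 2).
"jimagiNe" → "JIMAGInE" → "MAGInEJI".

MAGInEJI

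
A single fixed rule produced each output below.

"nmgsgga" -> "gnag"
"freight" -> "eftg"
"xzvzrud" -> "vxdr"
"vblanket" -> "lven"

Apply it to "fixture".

xfeu

The transformation: keep every other character starting from the first (positions 1st, 3rd, 5th, ...), then swap each adjacent pair of characters (1↔2, 3↔4, ...).
For "fixture" the result is "xfeu".
(Check on "nmgsgga": → "ngga" → "gnag" ✓)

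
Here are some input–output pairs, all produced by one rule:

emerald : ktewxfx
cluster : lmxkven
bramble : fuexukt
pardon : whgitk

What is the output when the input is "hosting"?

Rule — shift every letter 7 places backward in the alphabet (wrapping around), then move the first 3 characters to the end (rotate left by 3).
For "hosting" the result is "mbgzahl".

mbgzahl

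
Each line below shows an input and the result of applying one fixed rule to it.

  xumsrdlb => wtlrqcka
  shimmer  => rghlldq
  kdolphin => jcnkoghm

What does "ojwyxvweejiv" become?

Each output is the input with this applied: shift every letter 1 place backward in the alphabet (wrapping around).
For "ojwyxvweejiv" the result is "nivxwuvddihu".

nivxwuvddihu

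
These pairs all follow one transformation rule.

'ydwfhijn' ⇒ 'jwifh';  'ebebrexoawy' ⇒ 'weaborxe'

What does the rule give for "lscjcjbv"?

bcjjc

In each case the input is transformed by: take characters alternately from the front and the back (1st, last, 2nd, 2nd-last, ...), then delete the first 3 characters.
Starting from "lscjcjbv": after the first operation, "lvsbcjjc"; after the second, "bcjjc".
(Check on "ydwfhijn": → "yndjwifh" → "jwifh" ✓)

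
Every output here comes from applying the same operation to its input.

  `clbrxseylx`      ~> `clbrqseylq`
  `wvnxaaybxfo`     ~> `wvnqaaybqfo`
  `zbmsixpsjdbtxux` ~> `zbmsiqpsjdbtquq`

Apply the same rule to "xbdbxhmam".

qbdbqhmam

The pattern: replace every "x" with "q".
For "xbdbxhmam" the result is "qbdbqhmam".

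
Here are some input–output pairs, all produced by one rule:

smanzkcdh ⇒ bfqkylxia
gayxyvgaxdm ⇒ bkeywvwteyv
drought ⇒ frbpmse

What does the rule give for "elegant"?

The pattern: move the last 2 characters to the front (rotate right by 2), then shift every letter 2 places backward in the alphabet (wrapping around).
Applying both steps to "elegant": "ntelega", then "lrcjcey".

lrcjcey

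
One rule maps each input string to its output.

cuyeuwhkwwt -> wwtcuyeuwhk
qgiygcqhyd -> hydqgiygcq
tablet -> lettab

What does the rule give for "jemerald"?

The pattern: move the last 3 characters to the front (rotate right by 3).
For "jemerald" the result is "aldjemer".

aldjemer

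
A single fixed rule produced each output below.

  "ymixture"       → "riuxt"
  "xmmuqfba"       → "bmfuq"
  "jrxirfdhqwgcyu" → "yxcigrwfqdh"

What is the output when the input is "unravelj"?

lreav

The pattern: take characters alternately from the front and the back (1st, last, 2nd, 2nd-last, ...), then delete the first 3 characters.
Starting from "unravelj": after the first operation, "ujnlreav"; after the second, "lreav".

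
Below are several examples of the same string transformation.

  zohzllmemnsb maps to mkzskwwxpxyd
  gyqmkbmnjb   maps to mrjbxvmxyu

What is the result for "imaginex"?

Looking at the pairs, the operation is to move the last character to the front, then shift every letter 11 places forward in the alphabet (wrapping around).
Applying both steps to "imaginex": "ximagine", then "itxlrtyp".
(Check on "gyqmkbmnjb": → "bgyqmkbmnj" → "mrjbxvmxyu" ✓)

itxlrtyp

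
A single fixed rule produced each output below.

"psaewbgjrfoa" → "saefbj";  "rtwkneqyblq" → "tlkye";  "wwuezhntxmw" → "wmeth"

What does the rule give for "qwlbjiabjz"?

The rule is to keep every other character starting from the second (positions 2nd, 4th, 6th, ...), then take characters alternately from the front and the back (1st, last, 2nd, 2nd-last, ...).
"qwlbjiabjz" → "wbibz" → "wzbbi".

wzbbi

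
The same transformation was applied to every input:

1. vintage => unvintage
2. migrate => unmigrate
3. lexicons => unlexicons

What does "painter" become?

unpainter

In each case the input is transformed by: prepend "un".
"painter" → "unpainter".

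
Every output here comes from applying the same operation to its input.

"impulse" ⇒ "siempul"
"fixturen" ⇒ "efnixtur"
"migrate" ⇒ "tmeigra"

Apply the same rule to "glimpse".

The rule is to swap the first and last characters, then move the last 2 characters to the front (rotate right by 2).
"glimpse" → "elimpsg" → "sgelimp".

sgelimp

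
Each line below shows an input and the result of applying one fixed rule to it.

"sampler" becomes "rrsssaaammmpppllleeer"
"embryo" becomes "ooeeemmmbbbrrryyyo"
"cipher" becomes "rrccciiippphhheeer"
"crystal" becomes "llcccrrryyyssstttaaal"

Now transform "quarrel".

llqqquuuaaarrrrrreeel

What's happening: repeat every character 3 times, then move the last 2 characters to the front (rotate right by 2).
Applying both steps to "quarrel": "qqquuuaaarrrrrreeelll", then "llqqquuuaaarrrrrreeel".
(Check on "embryo": → "eeemmmbbbrrryyyooo" → "ooeeemmmbbbrrryyyo" ✓)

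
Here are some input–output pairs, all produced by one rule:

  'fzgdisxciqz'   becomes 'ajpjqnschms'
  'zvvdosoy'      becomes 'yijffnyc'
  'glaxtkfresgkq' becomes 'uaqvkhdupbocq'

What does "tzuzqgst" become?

cddjejaq

What's happening: move the last 2 characters to the front (rotate right by 2), then shift every letter 10 places forward in the alphabet (wrapping around).
Doing the same to "tzuzqgst": "cddjejaq".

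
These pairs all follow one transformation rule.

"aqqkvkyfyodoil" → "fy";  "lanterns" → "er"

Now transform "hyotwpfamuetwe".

Each output is the input with this applied: swap the front and back halves of the string, then keep only the first 2 characters.
Applying both steps to "hyotwpfamuetwe": "amuetwehyotwpf", then "am".

am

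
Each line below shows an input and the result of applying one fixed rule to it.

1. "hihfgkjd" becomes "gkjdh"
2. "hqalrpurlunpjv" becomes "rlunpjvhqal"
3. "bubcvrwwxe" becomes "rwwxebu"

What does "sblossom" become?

ssoms

The pattern: swap the front and back halves of the string, then delete the last 3 characters.
On "sblossom": the first step gives "ssomsblo", and the second then gives "ssoms".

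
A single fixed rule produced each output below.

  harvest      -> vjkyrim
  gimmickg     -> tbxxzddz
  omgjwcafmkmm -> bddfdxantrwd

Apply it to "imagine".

zevzdrx

The rule is to move the last 3 characters to the front (rotate right by 3), then shift every letter 9 places backward in the alphabet (wrapping around).
So "imagine" becomes "zevzdrx".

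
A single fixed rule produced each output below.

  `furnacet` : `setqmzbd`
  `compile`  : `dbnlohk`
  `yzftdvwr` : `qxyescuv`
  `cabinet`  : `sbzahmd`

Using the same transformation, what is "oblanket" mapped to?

snakzmjd

The transformation: shift every letter 1 place backward in the alphabet (wrapping around), then move the last character to the front.
For "oblanket", step one produces "nakzmjds"; step two turns that into "snakzmjd".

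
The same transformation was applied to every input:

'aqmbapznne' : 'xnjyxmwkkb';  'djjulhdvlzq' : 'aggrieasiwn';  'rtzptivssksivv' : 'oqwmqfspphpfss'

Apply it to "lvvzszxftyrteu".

isswpwucqvoqbr

The transformation: shift every letter 3 places backward in the alphabet (wrapping around).
On "lvvzszxftyrteu" that produces "isswpwucqvoqbr".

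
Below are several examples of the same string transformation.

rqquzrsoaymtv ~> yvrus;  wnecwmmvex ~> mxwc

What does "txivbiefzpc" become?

eptv

Each output is the input with this applied: keep one character in every 3, starting at position 1 (positions 1st, 4th, 7th, ...), then move the last 2 characters to the front (rotate right by 2).
Starting from "txivbiefzpc": after the first operation, "tvep"; after the second, "eptv".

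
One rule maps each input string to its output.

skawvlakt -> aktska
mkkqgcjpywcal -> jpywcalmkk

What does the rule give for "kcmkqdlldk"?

What's happening: move the first 3 characters to the end (rotate left by 3), then delete the first 3 characters.
Doing the same to "kcmkqdlldk": "lldkkcm".

lldkkcm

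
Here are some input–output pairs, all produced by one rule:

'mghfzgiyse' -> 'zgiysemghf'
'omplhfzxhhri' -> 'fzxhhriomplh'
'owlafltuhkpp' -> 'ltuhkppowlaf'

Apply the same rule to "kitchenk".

chenkkit

The transformation: swap the front and back halves of the string, then move the last character to the front.
"kitchenk" → "chenkkit".
(Check on "omplhfzxhhri": → "zxhhriomplhf" → "fzxhhriomplh" ✓)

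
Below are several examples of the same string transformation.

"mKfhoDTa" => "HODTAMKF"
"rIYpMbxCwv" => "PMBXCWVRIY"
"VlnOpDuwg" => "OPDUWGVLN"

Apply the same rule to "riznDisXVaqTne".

The transformation: move the first 3 characters to the end (rotate left by 3), then convert every letter to uppercase.
On "riznDisXVaqTne": the first step gives "nDisXVaqTneriz", and the second then gives "NDISXVAQTNERIZ".

NDISXVAQTNERIZ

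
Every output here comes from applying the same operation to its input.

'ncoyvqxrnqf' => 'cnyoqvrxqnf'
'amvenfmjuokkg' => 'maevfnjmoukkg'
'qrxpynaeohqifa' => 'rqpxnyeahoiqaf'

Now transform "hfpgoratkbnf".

Rule — swap each adjacent pair of characters (1↔2, 3↔4, ...).
Applying that to "hfpgoratkbnf" gives "fhgprotabkfn".

fhgprotabkfn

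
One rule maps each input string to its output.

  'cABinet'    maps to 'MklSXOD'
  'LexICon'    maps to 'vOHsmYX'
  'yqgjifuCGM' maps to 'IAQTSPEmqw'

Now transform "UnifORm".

eXSPybW

The rule is to shift every letter 10 places forward in the alphabet (wrapping around), then flip the case of every letter.
Applying both steps to "UnifORm": "ExspYBw", then "eXSPybW".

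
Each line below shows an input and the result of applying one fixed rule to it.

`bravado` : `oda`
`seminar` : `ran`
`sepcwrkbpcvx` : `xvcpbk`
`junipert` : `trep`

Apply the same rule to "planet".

ten

The pattern: take characters alternately from the front and the back (1st, last, 2nd, 2nd-last, ...), then keep every other character starting from the second (positions 2nd, 4th, 6th, ...).
Starting from "planet": after the first operation, "ptlean"; after the second, "ten".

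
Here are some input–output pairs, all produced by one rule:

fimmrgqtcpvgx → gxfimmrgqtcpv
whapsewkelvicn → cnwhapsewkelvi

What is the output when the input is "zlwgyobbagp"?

The rule is to move the last 2 characters to the front (rotate right by 2).
"zlwgyobbagp" → "gpzlwgyobba".

gpzlwgyobba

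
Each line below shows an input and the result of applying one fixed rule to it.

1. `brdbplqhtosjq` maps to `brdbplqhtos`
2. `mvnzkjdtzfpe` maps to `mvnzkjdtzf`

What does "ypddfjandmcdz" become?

ypddfjandmc

In each case the input is transformed by: delete the last 2 characters.
Doing the same to "ypddfjandmcdz": "ypddfjandmc".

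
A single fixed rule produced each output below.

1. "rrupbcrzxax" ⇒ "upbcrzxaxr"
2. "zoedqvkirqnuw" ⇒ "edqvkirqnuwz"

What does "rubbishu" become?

In each case the input is transformed by: move the first 2 characters to the end (rotate left by 2), then delete the last character.
For "rubbishu", step one produces "bbishuru"; step two turns that into "bbishur".

bbishur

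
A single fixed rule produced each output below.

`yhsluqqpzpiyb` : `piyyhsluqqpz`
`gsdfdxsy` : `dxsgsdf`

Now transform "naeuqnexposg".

posnaeuqnex

The transformation: delete the last character, then move the last 3 characters to the front (rotate right by 3).
On "naeuqnexposg" that produces "posnaeuqnex".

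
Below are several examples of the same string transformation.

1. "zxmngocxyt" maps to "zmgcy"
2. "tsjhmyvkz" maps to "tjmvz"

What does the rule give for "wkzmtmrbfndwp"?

The pattern: keep every other character starting from the first (positions 1st, 3rd, 5th, ...).
"wkzmtmrbfndwp" → "wztrfdp".

wztrfdp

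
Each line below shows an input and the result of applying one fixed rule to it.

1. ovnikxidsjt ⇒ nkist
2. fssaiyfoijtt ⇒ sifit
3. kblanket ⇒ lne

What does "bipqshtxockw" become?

The transformation: delete the first character, then keep every other character starting from the second (positions 2nd, 4th, 6th, ...).
"bipqshtxockw" → "ipqshtxockw" → "pstok".

pstok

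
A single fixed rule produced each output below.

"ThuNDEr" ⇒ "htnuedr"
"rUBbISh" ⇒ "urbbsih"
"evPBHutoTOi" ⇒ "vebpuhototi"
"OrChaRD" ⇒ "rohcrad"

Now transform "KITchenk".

ikctehkn

In each case the input is transformed by: swap each adjacent pair of characters (1↔2, 3↔4, ...), then convert every letter to lowercase.
Working it through for "KITchenk": intermediate "IKcTehkn", final "ikctehkn".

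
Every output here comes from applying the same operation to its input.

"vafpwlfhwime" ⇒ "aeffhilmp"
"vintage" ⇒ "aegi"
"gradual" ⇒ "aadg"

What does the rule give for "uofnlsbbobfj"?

bbbffjlno

Each output is the input with this applied: sort the characters into alphabetical order, then delete the last 3 characters.
On "uofnlsbbobfj": the first step gives "bbbffjlnoosu", and the second then gives "bbbffjlno".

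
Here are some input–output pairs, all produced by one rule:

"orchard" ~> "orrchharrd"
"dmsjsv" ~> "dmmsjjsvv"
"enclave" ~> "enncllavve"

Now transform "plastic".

In each case the input is transformed by: repeat every character 3 times, then keep every other character starting from the second (positions 2nd, 4th, 6th, ...).
On "plastic" that produces "pllasstiic".

pllasstiic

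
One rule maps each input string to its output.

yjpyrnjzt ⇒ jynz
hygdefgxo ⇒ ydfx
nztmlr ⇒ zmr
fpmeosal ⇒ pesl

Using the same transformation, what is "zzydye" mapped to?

In each case the input is transformed by: keep every other character starting from the second (positions 2nd, 4th, 6th, ...).
"zzydye" → "zde".

zde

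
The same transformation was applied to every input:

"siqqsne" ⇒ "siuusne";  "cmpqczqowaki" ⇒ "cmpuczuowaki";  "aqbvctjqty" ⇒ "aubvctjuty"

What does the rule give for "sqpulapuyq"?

supulapuyu

The rule is to replace every "q" with "u".
For "sqpulapuyq" the result is "supulapuyu".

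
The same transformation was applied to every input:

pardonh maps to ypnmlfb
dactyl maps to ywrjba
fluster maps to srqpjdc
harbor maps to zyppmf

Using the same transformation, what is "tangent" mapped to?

Looking at the pairs, the operation is to shift every letter 2 places backward in the alphabet (wrapping around), then sort the characters into reverse alphabetical order.
Working it through for "tangent": intermediate "ryleclr", final "yrrllec".

yrrllec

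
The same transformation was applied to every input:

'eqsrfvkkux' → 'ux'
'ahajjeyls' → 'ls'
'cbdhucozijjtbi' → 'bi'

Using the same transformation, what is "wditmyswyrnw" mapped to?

The pattern: keep only the last 2 characters.
On "wditmyswyrnw" that produces "nw".

nw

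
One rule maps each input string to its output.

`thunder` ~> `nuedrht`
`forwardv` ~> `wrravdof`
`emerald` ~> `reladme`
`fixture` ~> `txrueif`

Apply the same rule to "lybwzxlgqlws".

wbxzgllqswyl

Looking at the pairs, the operation is to swap each adjacent pair of characters (1↔2, 3↔4, ...), then move the first 2 characters to the end (rotate left by 2).
For "lybwzxlgqlws" the result is "wbxzgllqswyl".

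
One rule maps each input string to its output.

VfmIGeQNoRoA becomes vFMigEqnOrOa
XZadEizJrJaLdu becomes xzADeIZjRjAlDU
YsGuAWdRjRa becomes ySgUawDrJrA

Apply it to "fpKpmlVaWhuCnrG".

FPkPMLvAwHUcNRg

The rule is to flip the case of every letter.
For "fpKpmlVaWhuCnrG" the result is "FPkPMLvAwHUcNRg".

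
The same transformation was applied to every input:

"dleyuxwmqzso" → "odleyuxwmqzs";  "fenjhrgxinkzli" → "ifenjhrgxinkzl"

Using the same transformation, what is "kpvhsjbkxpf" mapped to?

fkpvhsjbkxp

The pattern: move the last character to the front.
Applying that to "kpvhsjbkxpf" gives "fkpvhsjbkxp".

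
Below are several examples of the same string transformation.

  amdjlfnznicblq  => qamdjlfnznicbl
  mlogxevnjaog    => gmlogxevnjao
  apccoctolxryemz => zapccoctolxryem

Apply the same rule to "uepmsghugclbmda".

Looking at the pairs, the operation is to move the last character to the front.
Applying that to "uepmsghugclbmda" gives "auepmsghugclbmd".

auepmsghugclbmd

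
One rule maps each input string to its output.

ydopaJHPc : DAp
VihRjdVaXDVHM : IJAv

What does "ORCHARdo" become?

The rule is to keep one character in every 3, starting at position 2 (positions 2nd, 5th, 8th, ...), then flip the case of every letter.
Working it through for "ORCHARdo": intermediate "RAo", final "raO".

raO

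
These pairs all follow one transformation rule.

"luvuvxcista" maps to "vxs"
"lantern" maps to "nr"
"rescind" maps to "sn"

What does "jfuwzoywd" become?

uod

Looking at the pairs, the operation is to keep one character in every 3, starting at position 3 (positions 3rd, 6th, 9th, ...).
Applying that to "jfuwzoywd" gives "uod".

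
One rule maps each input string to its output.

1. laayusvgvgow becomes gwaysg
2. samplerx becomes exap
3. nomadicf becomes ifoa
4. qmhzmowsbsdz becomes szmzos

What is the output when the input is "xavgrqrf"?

The transformation: keep every other character starting from the second (positions 2nd, 4th, 6th, ...), then move the last 2 characters to the front (rotate right by 2).
Starting from "xavgrqrf": after the first operation, "agqf"; after the second, "qfag".

qfag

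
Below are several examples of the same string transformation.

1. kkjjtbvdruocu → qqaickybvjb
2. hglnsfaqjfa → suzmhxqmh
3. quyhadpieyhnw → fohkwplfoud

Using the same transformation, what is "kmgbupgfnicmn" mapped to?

nibwnmupjtu

The rule is to shift every letter 7 places forward in the alphabet (wrapping around), then delete the first 2 characters.
For "kmgbupgfnicmn", step one produces "rtnibwnmupjtu"; step two turns that into "nibwnmupjtu".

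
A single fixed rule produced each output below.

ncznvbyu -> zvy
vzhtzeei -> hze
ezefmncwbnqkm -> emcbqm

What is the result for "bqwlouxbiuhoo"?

woxiho

In each case the input is transformed by: keep every other character starting from the first (positions 1st, 3rd, 5th, ...), then delete the first character.
"bqwlouxbiuhoo" → "bwoxiho" → "woxiho".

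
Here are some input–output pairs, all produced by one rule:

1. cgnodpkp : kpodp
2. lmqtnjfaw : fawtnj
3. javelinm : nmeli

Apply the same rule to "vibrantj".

Rule — delete the first 3 characters, then move the first 3 characters to the end (rotate left by 3).
On "vibrantj": the first step gives "rantj", and the second then gives "tjran".

tjran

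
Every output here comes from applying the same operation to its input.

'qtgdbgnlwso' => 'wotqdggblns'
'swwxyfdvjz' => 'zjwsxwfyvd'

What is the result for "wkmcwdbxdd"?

Looking at the pairs, the operation is to swap each adjacent pair of characters (1↔2, 3↔4, ...), then move the last 2 characters to the front (rotate right by 2).
Applying that to "wkmcwdbxdd" gives "ddkwcmdwxb".

ddkwcmdwxb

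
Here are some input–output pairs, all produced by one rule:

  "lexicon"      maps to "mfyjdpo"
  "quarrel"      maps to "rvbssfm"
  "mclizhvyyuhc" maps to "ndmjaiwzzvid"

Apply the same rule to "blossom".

cmpttpn

Looking at the pairs, the operation is to shift every letter 1 place forward in the alphabet (wrapping around).
"blossom" → "cmpttpn".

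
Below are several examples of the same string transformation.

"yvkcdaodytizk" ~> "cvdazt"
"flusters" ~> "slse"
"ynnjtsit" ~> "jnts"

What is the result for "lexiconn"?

ieno

The pattern: keep every other character starting from the second (positions 2nd, 4th, 6th, ...), then swap each adjacent pair of characters (1↔2, 3↔4, ...).
For "lexiconn", step one produces "eion"; step two turns that into "ieno".
(Check on "yvkcdaodytizk": → "vcadtz" → "cvdazt" ✓)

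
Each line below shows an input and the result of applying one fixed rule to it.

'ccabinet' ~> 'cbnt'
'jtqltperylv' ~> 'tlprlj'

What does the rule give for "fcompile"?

cmie

Each output is the input with this applied: move the first character to the end, then keep every other character starting from the first (positions 1st, 3rd, 5th, ...).
On "fcompile": the first step gives "compilef", and the second then gives "cmie".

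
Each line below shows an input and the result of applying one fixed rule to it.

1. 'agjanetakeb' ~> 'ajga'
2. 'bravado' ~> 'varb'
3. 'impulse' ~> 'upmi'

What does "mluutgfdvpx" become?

uulm

Rule — reverse the string, then keep only the last 4 characters.
"mluutgfdvpx" → "xpvdfgtuulm" → "uulm".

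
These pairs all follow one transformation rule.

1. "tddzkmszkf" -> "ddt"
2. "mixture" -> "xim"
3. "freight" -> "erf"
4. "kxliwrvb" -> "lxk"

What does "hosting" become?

Each output is the input with this applied: reverse the string, then keep only the last 3 characters.
Working it through for "hosting": intermediate "gnitsoh", final "soh".
(Check on "mixture": → "erutxim" → "xim" ✓)

soh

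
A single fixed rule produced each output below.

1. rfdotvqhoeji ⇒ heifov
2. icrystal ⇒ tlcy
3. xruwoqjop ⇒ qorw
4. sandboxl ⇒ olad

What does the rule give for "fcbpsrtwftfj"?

wtjcpr

Rule — keep every other character starting from the second (positions 2nd, 4th, 6th, ...), then swap the front and back halves of the string.
"fcbpsrtwftfj" → "cprwtj" → "wtjcpr".
(Check on "rfdotvqhoeji": → "fovhei" → "heifov" ✓)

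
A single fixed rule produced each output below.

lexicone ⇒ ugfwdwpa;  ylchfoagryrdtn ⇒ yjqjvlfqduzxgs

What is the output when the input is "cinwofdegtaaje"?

Looking at the pairs, the operation is to swap the front and back halves of the string, then shift every letter 8 places backward in the alphabet (wrapping around).
Applying that to "cinwofdegtaaje" gives "wylssbwuafogxv".

wylssbwuafogxv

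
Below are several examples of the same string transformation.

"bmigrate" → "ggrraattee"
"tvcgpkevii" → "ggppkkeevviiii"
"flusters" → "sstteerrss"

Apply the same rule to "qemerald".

eerraalldd

Each output is the input with this applied: delete the first 3 characters, then double every character.
For "qemerald", step one produces "erald"; step two turns that into "eerraalldd".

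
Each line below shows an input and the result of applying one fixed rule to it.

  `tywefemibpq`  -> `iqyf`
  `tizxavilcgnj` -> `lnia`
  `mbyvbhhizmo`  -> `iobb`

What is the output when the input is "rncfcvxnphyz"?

The pattern: keep one character in every 3, starting at position 2 (positions 2nd, 5th, 8th, ...), then move the first 2 characters to the end (rotate left by 2).
On "rncfcvxnphyz": the first step gives "ncny", and the second then gives "nync".

nync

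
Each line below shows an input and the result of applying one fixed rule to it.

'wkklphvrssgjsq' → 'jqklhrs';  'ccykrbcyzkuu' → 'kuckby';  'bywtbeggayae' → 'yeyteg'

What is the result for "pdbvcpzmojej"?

Each output is the input with this applied: keep every other character starting from the second (positions 2nd, 4th, 6th, ...), then move the last 2 characters to the front (rotate right by 2).
Working it through for "pdbvcpzmojej": intermediate "dvpmjj", final "jjdvpm".

jjdvpm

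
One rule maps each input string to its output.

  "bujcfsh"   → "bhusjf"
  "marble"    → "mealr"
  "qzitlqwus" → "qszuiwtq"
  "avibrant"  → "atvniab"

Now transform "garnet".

gtaer

In each case the input is transformed by: take characters alternately from the front and the back (1st, last, 2nd, 2nd-last, ...), then delete the last character.
"garnet" → "gtaern" → "gtaer".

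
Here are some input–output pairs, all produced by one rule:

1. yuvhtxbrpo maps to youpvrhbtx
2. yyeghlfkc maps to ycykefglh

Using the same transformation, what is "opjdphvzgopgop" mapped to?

Rule — take characters alternately from the front and the back (1st, last, 2nd, 2nd-last, ...).
Applying that to "opjdphvzgopgop" gives "oppojgdppohgvz".

oppojgdppohgvz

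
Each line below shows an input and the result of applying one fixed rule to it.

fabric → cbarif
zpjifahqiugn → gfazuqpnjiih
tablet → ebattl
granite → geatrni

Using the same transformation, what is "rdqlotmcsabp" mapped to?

cbatsrqpomld

In each case the input is transformed by: sort the characters into reverse alphabetical order, then move the last 3 characters to the front (rotate right by 3).
On "rdqlotmcsabp": the first step gives "tsrqpomldcba", and the second then gives "cbatsrqpomld".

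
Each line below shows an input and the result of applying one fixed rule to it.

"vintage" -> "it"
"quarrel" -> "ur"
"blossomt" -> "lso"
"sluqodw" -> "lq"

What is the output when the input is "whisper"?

The rule is to delete the last 2 characters, then keep every other character starting from the second (positions 2nd, 4th, 6th, ...).
On "whisper": the first step gives "whisp", and the second then gives "hs".

hs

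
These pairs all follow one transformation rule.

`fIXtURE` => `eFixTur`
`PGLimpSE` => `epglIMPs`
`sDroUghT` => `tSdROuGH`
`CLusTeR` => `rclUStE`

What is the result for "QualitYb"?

Looking at the pairs, the operation is to flip the case of every letter, then move the last character to the front.
"QualitYb" → "qUALITyB" → "BqUALITy".

BqUALITy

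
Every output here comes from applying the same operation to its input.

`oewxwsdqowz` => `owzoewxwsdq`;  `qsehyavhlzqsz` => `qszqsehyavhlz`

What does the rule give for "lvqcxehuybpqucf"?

ucflvqcxehuybpq

Rule — move the last 3 characters to the front (rotate right by 3).
Doing the same to "lvqcxehuybpqucf": "ucflvqcxehuybpq".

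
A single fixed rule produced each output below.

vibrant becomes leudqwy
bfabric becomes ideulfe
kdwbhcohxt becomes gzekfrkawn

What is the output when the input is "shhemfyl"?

kkhpibov

In each case the input is transformed by: shift every letter 3 places forward in the alphabet (wrapping around), then move the first character to the end.
Working it through for "shhemfyl": intermediate "vkkhpibo", final "kkhpibov".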